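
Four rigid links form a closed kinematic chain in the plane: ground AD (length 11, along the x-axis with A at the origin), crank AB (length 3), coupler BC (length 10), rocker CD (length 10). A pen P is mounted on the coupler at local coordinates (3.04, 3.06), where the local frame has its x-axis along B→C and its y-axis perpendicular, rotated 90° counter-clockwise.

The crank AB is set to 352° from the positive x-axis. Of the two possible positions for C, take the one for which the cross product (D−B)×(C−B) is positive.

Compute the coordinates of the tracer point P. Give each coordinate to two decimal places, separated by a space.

A=(0,0), D=(11.00,0)
B = A + 3.00·(cos352°, sin352°) = (2.9708, -0.4175)
|BD| = 8.0400
circle(B,10.00) ∩ circle(D,10.00): a=4.0200, h=9.1564
  candidates: C₊=(6.5099,8.9353) cross=73.618; C₋=(7.4609,-9.3528) cross=-73.618
  mode + wants cross > 0 → take C=(6.5099,8.9353) (cross=73.618)
ex = (C−B)/|BC| = (0.3539,0.9353); ey = (-0.9353,0.3539)
P = B + 3.04·ex + 3.06·ey = (1.1847,3.5087)

1.18 3.51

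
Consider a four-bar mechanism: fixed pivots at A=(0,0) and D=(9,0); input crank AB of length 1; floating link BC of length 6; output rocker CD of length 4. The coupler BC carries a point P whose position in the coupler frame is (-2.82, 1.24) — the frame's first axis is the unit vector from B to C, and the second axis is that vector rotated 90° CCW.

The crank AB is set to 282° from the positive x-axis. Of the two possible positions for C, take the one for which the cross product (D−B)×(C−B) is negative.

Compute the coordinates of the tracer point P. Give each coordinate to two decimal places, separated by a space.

-2.16 0.99

A=(0,0), D=(9.00,0)
B = A + 1.00·(cos282°, sin282°) = (0.2079, -0.9781)
|BD| = 8.8463
circle(B,6.00) ∩ circle(D,4.00): a=5.5536, h=2.2711
  candidates: C₊=(5.4763,1.8931) cross=20.091; C₋=(5.9786,-2.6212) cross=-20.091
  mode - wants cross < 0 → take C=(5.9786,-2.6212) (cross=-20.091)
ex = (C−B)/|BC| = (0.9618,-0.2738); ey = (0.2738,0.9618)
P = B + -2.82·ex + 1.24·ey = (-2.1647,0.9867)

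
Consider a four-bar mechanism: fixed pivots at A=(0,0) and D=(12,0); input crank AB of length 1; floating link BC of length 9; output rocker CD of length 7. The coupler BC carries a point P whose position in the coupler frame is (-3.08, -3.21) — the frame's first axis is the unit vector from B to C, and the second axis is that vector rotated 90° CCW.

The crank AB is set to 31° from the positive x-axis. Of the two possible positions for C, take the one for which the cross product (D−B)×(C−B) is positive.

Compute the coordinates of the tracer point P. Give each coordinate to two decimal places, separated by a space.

A=(0,0), D=(12.00,0)
B = A + 1.00·(cos31°, sin31°) = (0.8572, 0.5150)
|BD| = 11.1547
circle(B,9.00) ∩ circle(D,7.00): a=7.0117, h=5.6423
  candidates: C₊=(8.1219,5.8276) cross=62.938; C₋=(7.6009,-5.4450) cross=-62.938
  mode + wants cross > 0 → take C=(8.1219,5.8276) (cross=62.938)
ex = (C−B)/|BC| = (0.8072,0.5903); ey = (-0.5903,0.8072)
P = B + -3.08·ex + -3.21·ey = (0.2658,-3.8941)

0.27 -3.89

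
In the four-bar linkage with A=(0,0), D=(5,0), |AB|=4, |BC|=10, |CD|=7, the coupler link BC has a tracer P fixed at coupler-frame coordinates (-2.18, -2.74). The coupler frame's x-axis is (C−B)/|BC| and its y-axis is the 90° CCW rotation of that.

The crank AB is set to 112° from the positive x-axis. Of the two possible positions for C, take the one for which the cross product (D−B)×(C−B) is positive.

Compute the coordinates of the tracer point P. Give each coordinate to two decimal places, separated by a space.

A=(0,0), D=(5.00,0)
B = A + 4.00·(cos112°, sin112°) = (-1.4984, 3.7087)
|BD| = 7.4823
circle(B,10.00) ∩ circle(D,7.00): a=7.1492, h=6.9921
  candidates: C₊=(8.1765,6.2378) cross=52.317; C₋=(1.2450,-5.9076) cross=-52.317
  mode + wants cross > 0 → take C=(8.1765,6.2378) (cross=52.317)
ex = (C−B)/|BC| = (0.9675,0.2529); ey = (-0.2529,0.9675)
P = B + -2.18·ex + -2.74·ey = (-2.9146,0.5065)

-2.91 0.51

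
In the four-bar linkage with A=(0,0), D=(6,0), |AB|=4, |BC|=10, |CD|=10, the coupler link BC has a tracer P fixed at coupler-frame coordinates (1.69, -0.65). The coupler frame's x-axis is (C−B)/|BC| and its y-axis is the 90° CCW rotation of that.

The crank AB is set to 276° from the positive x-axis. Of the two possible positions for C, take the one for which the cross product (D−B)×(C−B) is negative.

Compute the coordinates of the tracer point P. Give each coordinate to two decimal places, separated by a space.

1.44 -5.47

A=(0,0), D=(6.00,0)
B = A + 4.00·(cos276°, sin276°) = (0.4181, -3.9781)
|BD| = 6.8544
circle(B,10.00) ∩ circle(D,10.00): a=3.4272, h=9.3944
  candidates: C₊=(-2.2432,5.6613) cross=64.393; C₋=(8.6613,-9.6394) cross=-64.393
  mode - wants cross < 0 → take C=(8.6613,-9.6394) (cross=-64.393)
ex = (C−B)/|BC| = (0.8243,-0.5661); ey = (0.5661,0.8243)
P = B + 1.69·ex + -0.65·ey = (1.4432,-5.4707)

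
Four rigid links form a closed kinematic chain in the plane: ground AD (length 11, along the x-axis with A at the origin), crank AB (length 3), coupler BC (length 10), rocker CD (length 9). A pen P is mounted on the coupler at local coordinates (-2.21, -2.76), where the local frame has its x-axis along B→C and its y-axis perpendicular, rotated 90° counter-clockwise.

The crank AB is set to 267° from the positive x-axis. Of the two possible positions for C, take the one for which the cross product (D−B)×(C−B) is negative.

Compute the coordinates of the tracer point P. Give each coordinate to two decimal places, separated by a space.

-3.53 -4.07

A=(0,0), D=(11.00,0)
B = A + 3.00·(cos267°, sin267°) = (-0.1570, -2.9959)
|BD| = 11.5522
circle(B,10.00) ∩ circle(D,9.00): a=6.5985, h=7.5140
  candidates: C₊=(4.2671,5.9722) cross=86.804; C₋=(8.1643,-8.5416) cross=-86.804
  mode - wants cross < 0 → take C=(8.1643,-8.5416) (cross=-86.804)
ex = (C−B)/|BC| = (0.8321,-0.5546); ey = (0.5546,0.8321)
P = B + -2.21·ex + -2.76·ey = (-3.5266,-4.0670)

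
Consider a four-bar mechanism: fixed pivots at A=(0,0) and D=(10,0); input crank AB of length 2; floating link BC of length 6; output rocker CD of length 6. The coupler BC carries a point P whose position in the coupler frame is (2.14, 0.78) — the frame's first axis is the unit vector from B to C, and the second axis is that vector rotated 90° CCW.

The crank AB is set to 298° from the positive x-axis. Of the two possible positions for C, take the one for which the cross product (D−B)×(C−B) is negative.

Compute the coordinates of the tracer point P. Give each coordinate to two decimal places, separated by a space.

3.19 -2.11

A=(0,0), D=(10.00,0)
B = A + 2.00·(cos298°, sin298°) = (0.9389, -1.7659)
|BD| = 9.2315
circle(B,6.00) ∩ circle(D,6.00): a=4.6158, h=3.8334
  candidates: C₊=(4.7362,2.8796) cross=35.388; C₋=(6.2028,-4.6455) cross=-35.388
  mode - wants cross < 0 → take C=(6.2028,-4.6455) (cross=-35.388)
ex = (C−B)/|BC| = (0.8773,-0.4799); ey = (0.4799,0.8773)
P = B + 2.14·ex + 0.78·ey = (3.1907,-2.1087)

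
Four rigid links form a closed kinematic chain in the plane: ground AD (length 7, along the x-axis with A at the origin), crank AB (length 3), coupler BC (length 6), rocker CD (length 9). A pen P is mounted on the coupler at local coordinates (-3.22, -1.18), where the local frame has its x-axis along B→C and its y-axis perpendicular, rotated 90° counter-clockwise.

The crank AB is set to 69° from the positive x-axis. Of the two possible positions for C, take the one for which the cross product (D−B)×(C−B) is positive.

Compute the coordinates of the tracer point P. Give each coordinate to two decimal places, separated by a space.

0.86 -0.62

A=(0,0), D=(7.00,0)
B = A + 3.00·(cos69°, sin69°) = (1.0751, 2.8007)
|BD| = 6.5535
circle(B,6.00) ∩ circle(D,9.00): a=-0.1565, h=5.9980
  candidates: C₊=(3.4969,8.2903) cross=39.308; C₋=(-1.6297,-2.5550) cross=-39.308
  mode + wants cross > 0 → take C=(3.4969,8.2903) (cross=39.308)
ex = (C−B)/|BC| = (0.4036,0.9149); ey = (-0.9149,0.4036)
P = B + -3.22·ex + -1.18·ey = (0.8550,-0.6216)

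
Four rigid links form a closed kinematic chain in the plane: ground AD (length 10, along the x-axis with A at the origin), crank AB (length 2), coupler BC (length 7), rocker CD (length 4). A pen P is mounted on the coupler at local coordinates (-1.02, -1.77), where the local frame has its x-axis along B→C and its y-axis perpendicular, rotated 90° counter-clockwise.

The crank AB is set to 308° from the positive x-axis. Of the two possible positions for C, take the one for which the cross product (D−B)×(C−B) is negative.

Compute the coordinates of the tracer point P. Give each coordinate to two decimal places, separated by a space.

-0.23 -3.01

A=(0,0), D=(10.00,0)
B = A + 2.00·(cos308°, sin308°) = (1.2313, -1.5760)
|BD| = 8.9092
circle(B,7.00) ∩ circle(D,4.00): a=6.3066, h=3.0375
  candidates: C₊=(6.9011,2.5292) cross=27.062; C₋=(7.9758,-3.4500) cross=-27.062
  mode - wants cross < 0 → take C=(7.9758,-3.4500) (cross=-27.062)
ex = (C−B)/|BC| = (0.9635,-0.2677); ey = (0.2677,0.9635)
P = B + -1.02·ex + -1.77·ey = (-0.2253,-3.0083)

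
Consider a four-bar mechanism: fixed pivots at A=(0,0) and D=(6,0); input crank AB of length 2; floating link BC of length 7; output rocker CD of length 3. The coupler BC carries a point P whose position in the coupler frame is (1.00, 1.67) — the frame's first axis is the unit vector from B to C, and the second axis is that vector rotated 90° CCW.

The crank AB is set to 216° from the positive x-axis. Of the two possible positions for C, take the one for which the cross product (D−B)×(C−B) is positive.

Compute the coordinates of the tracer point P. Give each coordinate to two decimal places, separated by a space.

-1.64 0.77

A=(0,0), D=(6.00,0)
B = A + 2.00·(cos216°, sin216°) = (-1.6180, -1.1756)
|BD| = 7.7082
circle(B,7.00) ∩ circle(D,3.00): a=6.4487, h=2.7228
  candidates: C₊=(4.3400,2.4989) cross=20.988; C₋=(5.1705,-2.8830) cross=-20.988
  mode + wants cross > 0 → take C=(4.3400,2.4989) (cross=20.988)
ex = (C−B)/|BC| = (0.8511,0.5249); ey = (-0.5249,0.8511)
P = B + 1.00·ex + 1.67·ey = (-1.6435,0.7708)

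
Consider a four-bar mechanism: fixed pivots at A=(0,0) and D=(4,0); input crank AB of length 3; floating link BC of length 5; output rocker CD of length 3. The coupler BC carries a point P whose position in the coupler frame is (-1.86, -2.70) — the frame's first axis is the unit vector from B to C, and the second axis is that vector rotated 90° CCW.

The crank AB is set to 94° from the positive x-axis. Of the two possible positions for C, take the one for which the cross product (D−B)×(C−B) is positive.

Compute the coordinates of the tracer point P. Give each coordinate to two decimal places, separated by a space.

-2.12 0.33

A=(0,0), D=(4.00,0)
B = A + 3.00·(cos94°, sin94°) = (-0.2093, 2.9927)
|BD| = 5.1647
circle(B,5.00) ∩ circle(D,3.00): a=4.1313, h=2.8164
  candidates: C₊=(4.7898,2.8942) cross=14.546; C₋=(1.5258,-1.6966) cross=-14.546
  mode + wants cross > 0 → take C=(4.7898,2.8942) (cross=14.546)
ex = (C−B)/|BC| = (0.9998,-0.0197); ey = (0.0197,0.9998)
P = B + -1.86·ex + -2.70·ey = (-2.1221,0.3299)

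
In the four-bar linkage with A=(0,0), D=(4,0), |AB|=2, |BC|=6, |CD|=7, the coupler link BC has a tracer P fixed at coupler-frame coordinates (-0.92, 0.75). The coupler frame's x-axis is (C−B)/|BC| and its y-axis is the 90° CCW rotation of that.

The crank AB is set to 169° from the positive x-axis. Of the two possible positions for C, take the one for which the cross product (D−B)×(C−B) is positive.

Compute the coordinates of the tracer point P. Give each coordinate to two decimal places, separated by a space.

A=(0,0), D=(4.00,0)
B = A + 2.00·(cos169°, sin169°) = (-1.9633, 0.3816)
|BD| = 5.9755
circle(B,6.00) ∩ circle(D,7.00): a=1.8999, h=5.6912
  candidates: C₊=(0.2963,5.9399) cross=34.008; C₋=(-0.4307,-5.4193) cross=-34.008
  mode + wants cross > 0 → take C=(0.2963,5.9399) (cross=34.008)
ex = (C−B)/|BC| = (0.3766,0.9264); ey = (-0.9264,0.3766)
P = B + -0.92·ex + 0.75·ey = (-3.0045,-0.1882)

-3.00 -0.19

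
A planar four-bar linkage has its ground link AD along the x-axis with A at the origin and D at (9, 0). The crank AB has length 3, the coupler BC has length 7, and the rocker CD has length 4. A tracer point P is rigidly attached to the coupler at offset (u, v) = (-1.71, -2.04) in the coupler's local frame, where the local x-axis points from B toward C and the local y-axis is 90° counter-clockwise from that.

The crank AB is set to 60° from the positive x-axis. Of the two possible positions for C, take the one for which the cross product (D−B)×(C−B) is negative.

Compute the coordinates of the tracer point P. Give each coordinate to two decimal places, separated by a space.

-1.16 2.57

A=(0,0), D=(9.00,0)
B = A + 3.00·(cos60°, sin60°) = (1.5000, 2.5981)
|BD| = 7.9373
circle(B,7.00) ∩ circle(D,4.00): a=6.0474, h=3.5254
  candidates: C₊=(8.3682,3.9498) cross=27.982; C₋=(6.0603,-2.7126) cross=-27.982
  mode - wants cross < 0 → take C=(6.0603,-2.7126) (cross=-27.982)
ex = (C−B)/|BC| = (0.6515,-0.7587); ey = (0.7587,0.6515)
P = B + -1.71·ex + -2.04·ey = (-1.1617,2.5664)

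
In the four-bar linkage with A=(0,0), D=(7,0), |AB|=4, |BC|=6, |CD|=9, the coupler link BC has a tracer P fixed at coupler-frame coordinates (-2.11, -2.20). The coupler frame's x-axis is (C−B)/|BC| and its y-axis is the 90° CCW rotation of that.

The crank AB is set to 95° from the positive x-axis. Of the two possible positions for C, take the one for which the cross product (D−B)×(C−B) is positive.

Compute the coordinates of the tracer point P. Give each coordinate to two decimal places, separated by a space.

A=(0,0), D=(7.00,0)
B = A + 4.00·(cos95°, sin95°) = (-0.3486, 3.9848)
|BD| = 8.3595
circle(B,6.00) ∩ circle(D,9.00): a=1.4882, h=5.8125
  candidates: C₊=(3.7303,8.3850) cross=48.590; C₋=(-1.8111,-1.8343) cross=-48.590
  mode + wants cross > 0 → take C=(3.7303,8.3850) (cross=48.590)
ex = (C−B)/|BC| = (0.6798,0.7334); ey = (-0.7334,0.6798)
P = B + -2.11·ex + -2.20·ey = (-0.1696,0.9417)

-0.17 0.94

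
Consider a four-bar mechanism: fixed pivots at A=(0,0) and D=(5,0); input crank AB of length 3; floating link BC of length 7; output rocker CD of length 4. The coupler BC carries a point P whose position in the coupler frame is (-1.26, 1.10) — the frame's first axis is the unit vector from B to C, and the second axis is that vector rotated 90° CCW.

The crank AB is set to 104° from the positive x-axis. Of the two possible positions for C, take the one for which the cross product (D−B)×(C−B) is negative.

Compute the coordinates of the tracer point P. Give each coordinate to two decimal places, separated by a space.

-0.37 4.54

A=(0,0), D=(5.00,0)
B = A + 3.00·(cos104°, sin104°) = (-0.7258, 2.9109)
|BD| = 6.4232
circle(B,7.00) ∩ circle(D,4.00): a=5.7804, h=3.9480
  candidates: C₊=(6.2162,3.8106) cross=25.359; C₋=(2.6378,-3.2280) cross=-25.359
  mode - wants cross < 0 → take C=(2.6378,-3.2280) (cross=-25.359)
ex = (C−B)/|BC| = (0.4805,-0.8770); ey = (0.8770,0.4805)
P = B + -1.26·ex + 1.10·ey = (-0.3665,4.5445)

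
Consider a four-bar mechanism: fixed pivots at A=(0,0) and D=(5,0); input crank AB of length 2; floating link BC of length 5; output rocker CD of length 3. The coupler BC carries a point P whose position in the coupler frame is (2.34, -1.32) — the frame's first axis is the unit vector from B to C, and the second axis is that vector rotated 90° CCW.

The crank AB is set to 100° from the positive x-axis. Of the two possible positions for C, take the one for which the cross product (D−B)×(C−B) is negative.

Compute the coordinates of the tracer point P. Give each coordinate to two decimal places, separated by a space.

0.06 -0.69

A=(0,0), D=(5.00,0)
B = A + 2.00·(cos100°, sin100°) = (-0.3473, 1.9696)
|BD| = 5.6985
circle(B,5.00) ∩ circle(D,3.00): a=4.2531, h=2.6289
  candidates: C₊=(4.5523,2.9664) cross=14.981; C₋=(2.7351,-1.9673) cross=-14.981
  mode - wants cross < 0 → take C=(2.7351,-1.9673) (cross=-14.981)
ex = (C−B)/|BC| = (0.6165,-0.7874); ey = (0.7874,0.6165)
P = B + 2.34·ex + -1.32·ey = (0.0559,-0.6866)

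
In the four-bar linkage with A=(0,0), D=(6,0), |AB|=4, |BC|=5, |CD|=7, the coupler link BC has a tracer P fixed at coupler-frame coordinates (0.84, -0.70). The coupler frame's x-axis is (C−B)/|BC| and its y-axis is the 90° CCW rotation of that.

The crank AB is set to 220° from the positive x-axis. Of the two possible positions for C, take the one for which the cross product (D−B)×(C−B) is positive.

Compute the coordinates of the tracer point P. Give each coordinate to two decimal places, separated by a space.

-2.05 -2.15

A=(0,0), D=(6.00,0)
B = A + 4.00·(cos220°, sin220°) = (-3.0642, -2.5712)
|BD| = 9.4218
circle(B,5.00) ∩ circle(D,7.00): a=3.4373, h=3.6312
  candidates: C₊=(-0.7483,1.8602) cross=34.212; C₋=(1.2335,-5.1265) cross=-34.212
  mode + wants cross > 0 → take C=(-0.7483,1.8602) (cross=34.212)
ex = (C−B)/|BC| = (0.4632,0.8863); ey = (-0.8863,0.4632)
P = B + 0.84·ex + -0.70·ey = (-2.0547,-2.1509)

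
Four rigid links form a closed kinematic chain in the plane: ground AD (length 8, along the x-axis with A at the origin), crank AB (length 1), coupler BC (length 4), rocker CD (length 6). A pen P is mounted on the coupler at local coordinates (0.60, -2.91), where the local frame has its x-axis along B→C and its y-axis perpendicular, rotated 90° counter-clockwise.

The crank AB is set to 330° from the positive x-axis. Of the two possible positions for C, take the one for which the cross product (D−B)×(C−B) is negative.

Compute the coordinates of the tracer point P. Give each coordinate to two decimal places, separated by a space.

-1.10 -2.73

A=(0,0), D=(8.00,0)
B = A + 1.00·(cos330°, sin330°) = (0.8660, -0.5000)
|BD| = 7.1515
circle(B,4.00) ∩ circle(D,6.00): a=2.1774, h=3.3554
  candidates: C₊=(2.8035,2.9994) cross=23.996; C₋=(3.2727,-3.6950) cross=-23.996
  mode - wants cross < 0 → take C=(3.2727,-3.6950) (cross=-23.996)
ex = (C−B)/|BC| = (0.6017,-0.7987); ey = (0.7987,0.6017)
P = B + 0.60·ex + -2.91·ey = (-1.0973,-2.7301)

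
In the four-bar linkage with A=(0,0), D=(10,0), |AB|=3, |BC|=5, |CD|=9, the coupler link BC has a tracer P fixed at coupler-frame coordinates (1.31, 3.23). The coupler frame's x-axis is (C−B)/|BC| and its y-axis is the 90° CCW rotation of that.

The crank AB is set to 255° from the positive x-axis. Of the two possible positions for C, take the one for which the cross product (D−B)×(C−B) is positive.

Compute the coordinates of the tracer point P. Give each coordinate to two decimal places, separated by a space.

A=(0,0), D=(10.00,0)
B = A + 3.00·(cos255°, sin255°) = (-0.7765, -2.8978)
|BD| = 11.1593
circle(B,5.00) ∩ circle(D,9.00): a=3.0705, h=3.9461
  candidates: C₊=(1.1640,1.7103) cross=44.036; C₋=(3.2134,-5.9112) cross=-44.036
  mode + wants cross > 0 → take C=(1.1640,1.7103) (cross=44.036)
ex = (C−B)/|BC| = (0.3881,0.9216); ey = (-0.9216,0.3881)
P = B + 1.31·ex + 3.23·ey = (-3.2449,-0.4369)

-3.24 -0.44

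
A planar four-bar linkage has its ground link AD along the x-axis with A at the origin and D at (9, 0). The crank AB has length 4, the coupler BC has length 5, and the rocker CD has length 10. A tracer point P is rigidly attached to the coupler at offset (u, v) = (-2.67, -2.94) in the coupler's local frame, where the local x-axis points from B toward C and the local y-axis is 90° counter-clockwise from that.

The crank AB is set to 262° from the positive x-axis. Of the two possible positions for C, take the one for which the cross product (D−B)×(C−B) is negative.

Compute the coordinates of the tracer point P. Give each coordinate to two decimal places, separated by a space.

-4.53 -3.84

A=(0,0), D=(9.00,0)
B = A + 4.00·(cos262°, sin262°) = (-0.5567, -3.9611)
|BD| = 10.3451
circle(B,5.00) ∩ circle(D,10.00): a=1.5476, h=4.7545
  candidates: C₊=(-0.9475,1.0236) cross=49.185; C₋=(2.6934,-7.7606) cross=-49.185
  mode - wants cross < 0 → take C=(2.6934,-7.7606) (cross=-49.185)
ex = (C−B)/|BC| = (0.6500,-0.7599); ey = (0.7599,0.6500)
P = B + -2.67·ex + -2.94·ey = (-4.5264,-3.8432)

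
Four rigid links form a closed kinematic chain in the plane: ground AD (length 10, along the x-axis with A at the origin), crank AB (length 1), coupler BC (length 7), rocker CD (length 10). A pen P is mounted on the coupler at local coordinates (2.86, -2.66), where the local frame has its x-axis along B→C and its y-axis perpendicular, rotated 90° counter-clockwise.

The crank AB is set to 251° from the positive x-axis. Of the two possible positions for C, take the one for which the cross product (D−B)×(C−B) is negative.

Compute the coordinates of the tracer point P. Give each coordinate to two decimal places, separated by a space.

A=(0,0), D=(10.00,0)
B = A + 1.00·(cos251°, sin251°) = (-0.3256, -0.9455)
|BD| = 10.3688
circle(B,7.00) ∩ circle(D,10.00): a=2.7251, h=6.4478
  candidates: C₊=(1.8002,5.7239) cross=66.856; C₋=(2.9761,-7.1179) cross=-66.856
  mode - wants cross < 0 → take C=(2.9761,-7.1179) (cross=-66.856)
ex = (C−B)/|BC| = (0.4717,-0.8818); ey = (0.8818,0.4717)
P = B + 2.86·ex + -2.66·ey = (-1.3221,-4.7220)

-1.32 -4.72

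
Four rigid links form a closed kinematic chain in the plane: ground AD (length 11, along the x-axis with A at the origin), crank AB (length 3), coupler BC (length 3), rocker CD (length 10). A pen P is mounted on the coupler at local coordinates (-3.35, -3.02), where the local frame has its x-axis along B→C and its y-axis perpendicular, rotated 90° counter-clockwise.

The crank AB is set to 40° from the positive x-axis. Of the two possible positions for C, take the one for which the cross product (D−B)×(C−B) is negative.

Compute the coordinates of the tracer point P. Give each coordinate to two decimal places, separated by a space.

A=(0,0), D=(11.00,0)
B = A + 3.00·(cos40°, sin40°) = (2.2981, 1.9284)
|BD| = 8.9130
circle(B,3.00) ∩ circle(D,10.00): a=-0.6484, h=2.9291
  candidates: C₊=(2.2988,4.9284) cross=26.107; C₋=(1.0313,-0.7911) cross=-26.107
  mode - wants cross < 0 → take C=(1.0313,-0.7911) (cross=-26.107)
ex = (C−B)/|BC| = (-0.4223,-0.9065); ey = (0.9065,-0.4223)
P = B + -3.35·ex + -3.02·ey = (0.9752,6.2403)

0.98 6.24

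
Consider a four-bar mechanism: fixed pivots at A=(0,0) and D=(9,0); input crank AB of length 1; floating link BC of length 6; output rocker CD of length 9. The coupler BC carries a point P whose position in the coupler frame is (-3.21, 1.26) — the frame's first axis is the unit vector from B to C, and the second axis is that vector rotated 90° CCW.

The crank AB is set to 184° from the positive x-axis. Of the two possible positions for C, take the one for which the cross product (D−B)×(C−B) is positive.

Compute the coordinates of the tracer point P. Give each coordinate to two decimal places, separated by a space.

A=(0,0), D=(9.00,0)
B = A + 1.00·(cos184°, sin184°) = (-0.9976, -0.0698)
|BD| = 9.9978
circle(B,6.00) ∩ circle(D,9.00): a=2.7484, h=5.3335
  candidates: C₊=(1.7136,5.2828) cross=53.323; C₋=(1.7880,-5.3840) cross=-53.323
  mode + wants cross > 0 → take C=(1.7136,5.2828) (cross=53.323)
ex = (C−B)/|BC| = (0.4519,0.8921); ey = (-0.8921,0.4519)
P = B + -3.21·ex + 1.26·ey = (-3.5721,-2.3640)

-3.57 -2.36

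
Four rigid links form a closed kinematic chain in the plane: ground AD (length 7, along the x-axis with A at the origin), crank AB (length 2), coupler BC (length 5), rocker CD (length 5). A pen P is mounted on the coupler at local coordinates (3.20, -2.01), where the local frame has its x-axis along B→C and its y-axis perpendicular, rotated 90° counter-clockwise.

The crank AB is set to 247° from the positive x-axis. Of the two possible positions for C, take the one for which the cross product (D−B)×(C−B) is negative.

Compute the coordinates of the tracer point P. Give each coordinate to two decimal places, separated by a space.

1.35 -4.96

A=(0,0), D=(7.00,0)
B = A + 2.00·(cos247°, sin247°) = (-0.7815, -1.8410)
|BD| = 7.9963
circle(B,5.00) ∩ circle(D,5.00): a=3.9981, h=3.0025
  candidates: C₊=(2.4180,2.0013) cross=24.009; C₋=(3.8005,-3.8423) cross=-24.009
  mode - wants cross < 0 → take C=(3.8005,-3.8423) (cross=-24.009)
ex = (C−B)/|BC| = (0.9164,-0.4003); ey = (0.4003,0.9164)
P = B + 3.20·ex + -2.01·ey = (1.3465,-4.9638)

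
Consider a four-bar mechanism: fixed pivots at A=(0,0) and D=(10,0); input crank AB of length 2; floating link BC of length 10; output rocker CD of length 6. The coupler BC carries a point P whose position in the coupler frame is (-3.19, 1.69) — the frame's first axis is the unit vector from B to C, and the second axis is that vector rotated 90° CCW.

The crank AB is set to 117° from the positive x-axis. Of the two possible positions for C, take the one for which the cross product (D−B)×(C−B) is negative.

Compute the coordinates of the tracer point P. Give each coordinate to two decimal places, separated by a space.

-2.15 5.17

A=(0,0), D=(10.00,0)
B = A + 2.00·(cos117°, sin117°) = (-0.9080, 1.7820)
|BD| = 11.0526
circle(B,10.00) ∩ circle(D,6.00): a=8.4215, h=5.3924
  candidates: C₊=(8.2728,5.7460) cross=59.600; C₋=(6.5340,-4.8976) cross=-59.600
  mode - wants cross < 0 → take C=(6.5340,-4.8976) (cross=-59.600)
ex = (C−B)/|BC| = (0.7442,-0.6680); ey = (0.6680,0.7442)
P = B + -3.19·ex + 1.69·ey = (-2.1531,5.1705)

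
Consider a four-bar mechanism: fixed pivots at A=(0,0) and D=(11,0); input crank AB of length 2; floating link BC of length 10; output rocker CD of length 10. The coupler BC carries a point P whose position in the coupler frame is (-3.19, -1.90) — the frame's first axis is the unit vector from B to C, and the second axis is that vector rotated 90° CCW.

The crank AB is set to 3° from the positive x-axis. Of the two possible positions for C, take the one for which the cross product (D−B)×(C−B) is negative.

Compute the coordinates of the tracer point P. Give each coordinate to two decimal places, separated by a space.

A=(0,0), D=(11.00,0)
B = A + 2.00·(cos3°, sin3°) = (1.9973, 0.1047)
|BD| = 9.0033
circle(B,10.00) ∩ circle(D,10.00): a=4.5017, h=8.9294
  candidates: C₊=(6.6024,8.9812) cross=80.395; C₋=(6.3948,-8.8765) cross=-80.395
  mode - wants cross < 0 → take C=(6.3948,-8.8765) (cross=-80.395)
ex = (C−B)/|BC| = (0.4398,-0.8981); ey = (0.8981,0.4398)
P = B + -3.19·ex + -1.90·ey = (-1.1120,2.1341)

-1.11 2.13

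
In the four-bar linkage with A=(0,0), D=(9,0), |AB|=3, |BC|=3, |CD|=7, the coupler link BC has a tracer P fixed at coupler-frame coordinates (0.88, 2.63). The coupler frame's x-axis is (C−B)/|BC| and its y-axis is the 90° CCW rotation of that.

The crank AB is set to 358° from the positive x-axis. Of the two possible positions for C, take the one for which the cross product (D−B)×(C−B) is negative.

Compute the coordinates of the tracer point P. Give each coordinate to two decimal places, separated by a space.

5.54 -1.22

A=(0,0), D=(9.00,0)
B = A + 3.00·(cos358°, sin358°) = (2.9982, -0.1047)
|BD| = 6.0027
circle(B,3.00) ∩ circle(D,7.00): a=-0.3304, h=2.9817
  candidates: C₊=(2.6158,2.8708) cross=17.899; C₋=(2.7198,-3.0918) cross=-17.899
  mode - wants cross < 0 → take C=(2.7198,-3.0918) (cross=-17.899)
ex = (C−B)/|BC| = (-0.0928,-0.9957); ey = (0.9957,-0.0928)
P = B + 0.88·ex + 2.63·ey = (5.5352,-1.2250)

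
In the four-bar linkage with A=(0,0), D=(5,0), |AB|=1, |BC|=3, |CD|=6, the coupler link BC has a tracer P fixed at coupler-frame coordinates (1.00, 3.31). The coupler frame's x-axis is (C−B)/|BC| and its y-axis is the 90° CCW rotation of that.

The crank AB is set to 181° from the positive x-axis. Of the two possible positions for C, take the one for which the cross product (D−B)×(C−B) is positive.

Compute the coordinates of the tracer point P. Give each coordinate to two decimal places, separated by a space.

A=(0,0), D=(5.00,0)
B = A + 1.00·(cos181°, sin181°) = (-0.9998, -0.0175)
|BD| = 5.9999
circle(B,3.00) ∩ circle(D,6.00): a=0.7499, h=2.9048
  candidates: C₊=(-0.2584,2.8895) cross=17.428; C₋=(-0.2415,-2.9200) cross=-17.428
  mode + wants cross > 0 → take C=(-0.2584,2.8895) (cross=17.428)
ex = (C−B)/|BC| = (0.2471,0.9690); ey = (-0.9690,0.2471)
P = B + 1.00·ex + 3.31·ey = (-3.9600,1.7696)

-3.96 1.77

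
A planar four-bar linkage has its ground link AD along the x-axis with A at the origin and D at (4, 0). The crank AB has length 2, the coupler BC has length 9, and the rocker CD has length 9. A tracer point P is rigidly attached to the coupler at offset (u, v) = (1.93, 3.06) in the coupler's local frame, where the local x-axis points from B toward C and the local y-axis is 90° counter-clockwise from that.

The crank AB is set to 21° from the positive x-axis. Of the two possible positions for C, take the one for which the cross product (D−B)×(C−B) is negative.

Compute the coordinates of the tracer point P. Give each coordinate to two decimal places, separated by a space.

A=(0,0), D=(4.00,0)
B = A + 2.00·(cos21°, sin21°) = (1.8672, 0.7167)
|BD| = 2.2500
circle(B,9.00) ∩ circle(D,9.00): a=1.1250, h=8.9294
  candidates: C₊=(5.7780,8.8226) cross=20.092; C₋=(0.0892,-8.1059) cross=-20.092
  mode - wants cross < 0 → take C=(0.0892,-8.1059) (cross=-20.092)
ex = (C−B)/|BC| = (-0.1976,-0.9803); ey = (0.9803,-0.1976)
P = B + 1.93·ex + 3.06·ey = (4.4856,-1.7797)

4.49 -1.78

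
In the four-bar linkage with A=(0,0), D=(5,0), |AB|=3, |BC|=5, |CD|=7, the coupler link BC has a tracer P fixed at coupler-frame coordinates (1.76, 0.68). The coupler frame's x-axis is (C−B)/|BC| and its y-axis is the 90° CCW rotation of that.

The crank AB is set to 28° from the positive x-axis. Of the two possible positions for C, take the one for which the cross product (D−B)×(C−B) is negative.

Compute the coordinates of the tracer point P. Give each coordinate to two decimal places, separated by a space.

A=(0,0), D=(5.00,0)
B = A + 3.00·(cos28°, sin28°) = (2.6488, 1.4084)
|BD| = 2.7407
circle(B,5.00) ∩ circle(D,7.00): a=-3.0080, h=3.9940
  candidates: C₊=(2.1208,6.3805) cross=10.946; C₋=(-1.9841,-0.4721) cross=-10.946
  mode - wants cross < 0 → take C=(-1.9841,-0.4721) (cross=-10.946)
ex = (C−B)/|BC| = (-0.9266,-0.3761); ey = (0.3761,-0.9266)
P = B + 1.76·ex + 0.68·ey = (1.2738,0.1164)

1.27 0.12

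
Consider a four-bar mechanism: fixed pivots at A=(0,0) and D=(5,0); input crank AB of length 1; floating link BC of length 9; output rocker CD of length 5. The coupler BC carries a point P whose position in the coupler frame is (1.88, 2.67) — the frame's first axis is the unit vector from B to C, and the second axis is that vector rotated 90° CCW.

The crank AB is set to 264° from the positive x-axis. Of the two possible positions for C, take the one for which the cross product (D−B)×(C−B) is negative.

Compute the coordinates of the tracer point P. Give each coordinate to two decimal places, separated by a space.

A=(0,0), D=(5.00,0)
B = A + 1.00·(cos264°, sin264°) = (-0.1045, -0.9945)
|BD| = 5.2005
circle(B,9.00) ∩ circle(D,5.00): a=7.9843, h=4.1533
  candidates: C₊=(6.9382,4.6091) cross=21.599; C₋=(8.5267,-3.5443) cross=-21.599
  mode - wants cross < 0 → take C=(8.5267,-3.5443) (cross=-21.599)
ex = (C−B)/|BC| = (0.9590,-0.2833); ey = (0.2833,0.9590)
P = B + 1.88·ex + 2.67·ey = (2.4549,1.0335)

2.45 1.03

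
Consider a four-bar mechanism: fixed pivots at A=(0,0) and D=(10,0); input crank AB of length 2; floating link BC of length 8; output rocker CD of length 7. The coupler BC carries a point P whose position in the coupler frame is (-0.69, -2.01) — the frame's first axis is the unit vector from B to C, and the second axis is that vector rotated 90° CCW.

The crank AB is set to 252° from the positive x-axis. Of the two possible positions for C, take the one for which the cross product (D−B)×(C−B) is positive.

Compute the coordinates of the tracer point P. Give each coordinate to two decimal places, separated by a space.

A=(0,0), D=(10.00,0)
B = A + 2.00·(cos252°, sin252°) = (-0.6180, -1.9021)
|BD| = 10.7871
circle(B,8.00) ∩ circle(D,7.00): a=6.0888, h=5.1891
  candidates: C₊=(4.4604,4.2793) cross=55.975; C₋=(6.2904,-5.9362) cross=-55.975
  mode + wants cross > 0 → take C=(4.4604,4.2793) (cross=55.975)
ex = (C−B)/|BC| = (0.6348,0.7727); ey = (-0.7727,0.6348)
P = B + -0.69·ex + -2.01·ey = (0.4970,-3.7112)

0.50 -3.71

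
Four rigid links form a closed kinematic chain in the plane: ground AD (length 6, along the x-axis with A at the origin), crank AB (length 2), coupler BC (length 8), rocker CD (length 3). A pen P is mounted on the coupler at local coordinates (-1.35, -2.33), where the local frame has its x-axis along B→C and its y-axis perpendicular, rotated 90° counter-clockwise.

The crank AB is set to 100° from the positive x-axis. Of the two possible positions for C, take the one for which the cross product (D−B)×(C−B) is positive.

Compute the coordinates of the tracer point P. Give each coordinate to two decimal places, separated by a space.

-1.54 -0.45

A=(0,0), D=(6.00,0)
B = A + 2.00·(cos100°, sin100°) = (-0.3473, 1.9696)
|BD| = 6.6459
circle(B,8.00) ∩ circle(D,3.00): a=7.4608, h=2.8872
  candidates: C₊=(7.6340,2.5159) cross=19.188; C₋=(5.9227,-2.9990) cross=-19.188
  mode + wants cross > 0 → take C=(7.6340,2.5159) (cross=19.188)
ex = (C−B)/|BC| = (0.9977,0.0683); ey = (-0.0683,0.9977)
P = B + -1.35·ex + -2.33·ey = (-1.5350,-0.4471)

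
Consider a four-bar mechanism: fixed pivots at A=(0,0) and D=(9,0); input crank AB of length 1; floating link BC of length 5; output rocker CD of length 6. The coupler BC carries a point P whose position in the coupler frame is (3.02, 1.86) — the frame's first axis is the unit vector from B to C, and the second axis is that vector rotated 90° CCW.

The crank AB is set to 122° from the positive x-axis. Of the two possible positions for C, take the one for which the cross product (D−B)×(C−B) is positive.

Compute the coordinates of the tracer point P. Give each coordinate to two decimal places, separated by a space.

A=(0,0), D=(9.00,0)
B = A + 1.00·(cos122°, sin122°) = (-0.5299, 0.8480)
|BD| = 9.5676
circle(B,5.00) ∩ circle(D,6.00): a=4.2089, h=2.6991
  candidates: C₊=(3.9017,3.1634) cross=25.823; C₋=(3.4232,-2.2135) cross=-25.823
  mode + wants cross > 0 → take C=(3.9017,3.1634) (cross=25.823)
ex = (C−B)/|BC| = (0.8863,0.4631); ey = (-0.4631,0.8863)
P = B + 3.02·ex + 1.86·ey = (1.2855,3.8951)

1.29 3.90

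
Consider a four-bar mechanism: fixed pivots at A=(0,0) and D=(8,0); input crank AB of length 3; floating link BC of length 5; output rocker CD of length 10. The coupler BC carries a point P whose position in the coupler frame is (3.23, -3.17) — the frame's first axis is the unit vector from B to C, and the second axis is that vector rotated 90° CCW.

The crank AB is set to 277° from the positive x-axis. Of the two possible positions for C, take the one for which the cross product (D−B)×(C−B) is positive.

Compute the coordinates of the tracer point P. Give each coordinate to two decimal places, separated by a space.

A=(0,0), D=(8.00,0)
B = A + 3.00·(cos277°, sin277°) = (0.3656, -2.9776)
|BD| = 8.1945
circle(B,5.00) ∩ circle(D,10.00): a=-0.4790, h=4.9770
  candidates: C₊=(-1.8891,1.4851) cross=40.784; C₋=(1.7279,-7.7885) cross=-40.784
  mode + wants cross > 0 → take C=(-1.8891,1.4851) (cross=40.784)
ex = (C−B)/|BC| = (-0.4509,0.8926); ey = (-0.8926,-0.4509)
P = B + 3.23·ex + -3.17·ey = (1.7385,1.3348)

1.74 1.33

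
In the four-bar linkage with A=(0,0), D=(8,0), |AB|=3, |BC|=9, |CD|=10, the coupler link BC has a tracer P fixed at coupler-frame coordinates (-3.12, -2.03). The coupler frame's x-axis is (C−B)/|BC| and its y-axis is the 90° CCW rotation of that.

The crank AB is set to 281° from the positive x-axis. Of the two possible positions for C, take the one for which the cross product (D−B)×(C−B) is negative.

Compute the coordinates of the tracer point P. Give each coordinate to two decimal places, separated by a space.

A=(0,0), D=(8.00,0)
B = A + 3.00·(cos281°, sin281°) = (0.5724, -2.9449)
|BD| = 7.9901
circle(B,9.00) ∩ circle(D,10.00): a=2.8061, h=8.5514
  candidates: C₊=(0.0292,6.0387) cross=68.326; C₋=(6.3327,-9.8600) cross=-68.326
  mode - wants cross < 0 → take C=(6.3327,-9.8600) (cross=-68.326)
ex = (C−B)/|BC| = (0.6400,-0.7683); ey = (0.7683,0.6400)
P = B + -3.12·ex + -2.03·ey = (-2.9842,-1.8469)

-2.98 -1.85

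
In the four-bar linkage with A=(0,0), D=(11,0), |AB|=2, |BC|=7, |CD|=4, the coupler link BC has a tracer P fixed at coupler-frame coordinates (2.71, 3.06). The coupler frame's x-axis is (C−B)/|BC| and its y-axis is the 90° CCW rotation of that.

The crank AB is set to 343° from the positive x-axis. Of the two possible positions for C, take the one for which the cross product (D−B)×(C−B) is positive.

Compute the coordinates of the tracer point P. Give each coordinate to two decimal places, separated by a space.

A=(0,0), D=(11.00,0)
B = A + 2.00·(cos343°, sin343°) = (1.9126, -0.5847)
|BD| = 9.1062
circle(B,7.00) ∩ circle(D,4.00): a=6.3650, h=2.9131
  candidates: C₊=(8.0775,2.7311) cross=26.527; C₋=(8.4516,-3.0831) cross=-26.527
  mode + wants cross > 0 → take C=(8.0775,2.7311) (cross=26.527)
ex = (C−B)/|BC| = (0.8807,0.4737); ey = (-0.4737,0.8807)
P = B + 2.71·ex + 3.06·ey = (2.8498,3.3939)

2.85 3.39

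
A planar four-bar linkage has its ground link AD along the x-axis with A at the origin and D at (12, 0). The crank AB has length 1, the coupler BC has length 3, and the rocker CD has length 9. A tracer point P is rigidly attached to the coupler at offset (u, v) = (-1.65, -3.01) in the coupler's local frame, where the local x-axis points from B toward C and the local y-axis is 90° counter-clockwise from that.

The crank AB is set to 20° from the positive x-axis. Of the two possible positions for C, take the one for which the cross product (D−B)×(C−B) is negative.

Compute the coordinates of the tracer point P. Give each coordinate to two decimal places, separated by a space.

-2.31 -0.77

A=(0,0), D=(12.00,0)
B = A + 1.00·(cos20°, sin20°) = (0.9397, 0.3420)
|BD| = 11.0656
circle(B,3.00) ∩ circle(D,9.00): a=2.2795, h=1.9504
  candidates: C₊=(3.2784,2.2210) cross=21.582; C₋=(3.1578,-1.6779) cross=-21.582
  mode - wants cross < 0 → take C=(3.1578,-1.6779) (cross=-21.582)
ex = (C−B)/|BC| = (0.7394,-0.6733); ey = (0.6733,0.7394)
P = B + -1.65·ex + -3.01·ey = (-2.3069,-0.7725)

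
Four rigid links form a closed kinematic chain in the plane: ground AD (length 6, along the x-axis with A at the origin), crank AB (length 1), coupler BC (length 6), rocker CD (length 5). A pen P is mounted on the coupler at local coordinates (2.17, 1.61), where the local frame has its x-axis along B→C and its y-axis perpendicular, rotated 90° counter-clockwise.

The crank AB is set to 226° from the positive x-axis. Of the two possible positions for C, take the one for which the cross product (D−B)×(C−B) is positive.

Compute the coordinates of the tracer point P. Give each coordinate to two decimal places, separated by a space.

-0.62 1.98

A=(0,0), D=(6.00,0)
B = A + 1.00·(cos226°, sin226°) = (-0.6947, -0.7193)
|BD| = 6.7332
circle(B,6.00) ∩ circle(D,5.00): a=4.1834, h=4.3010
  candidates: C₊=(3.0053,4.0040) cross=28.960; C₋=(3.9243,-4.5488) cross=-28.960
  mode + wants cross > 0 → take C=(3.0053,4.0040) (cross=28.960)
ex = (C−B)/|BC| = (0.6167,0.7872); ey = (-0.7872,0.6167)
P = B + 2.17·ex + 1.61·ey = (-0.6239,1.9818)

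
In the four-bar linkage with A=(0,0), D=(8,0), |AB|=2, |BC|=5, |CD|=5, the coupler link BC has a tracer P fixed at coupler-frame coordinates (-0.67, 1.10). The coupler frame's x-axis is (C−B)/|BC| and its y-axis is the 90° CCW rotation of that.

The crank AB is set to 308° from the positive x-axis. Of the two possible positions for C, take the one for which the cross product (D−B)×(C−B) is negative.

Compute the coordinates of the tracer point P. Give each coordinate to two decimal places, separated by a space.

A=(0,0), D=(8.00,0)
B = A + 2.00·(cos308°, sin308°) = (1.2313, -1.5760)
|BD| = 6.9497
circle(B,5.00) ∩ circle(D,5.00): a=3.4749, h=3.5952
  candidates: C₊=(3.8004,2.7135) cross=24.986; C₋=(5.4310,-4.2895) cross=-24.986
  mode - wants cross < 0 → take C=(5.4310,-4.2895) (cross=-24.986)
ex = (C−B)/|BC| = (0.8399,-0.5427); ey = (0.5427,0.8399)
P = B + -0.67·ex + 1.10·ey = (1.2655,-0.2885)

1.27 -0.29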